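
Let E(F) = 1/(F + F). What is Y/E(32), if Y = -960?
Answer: -61440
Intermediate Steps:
E(F) = 1/(2*F)
Y/E(32) = -960/((½)/32) = -960/((½)*(1/32)) = -960/1/64 = -960*64 = -61440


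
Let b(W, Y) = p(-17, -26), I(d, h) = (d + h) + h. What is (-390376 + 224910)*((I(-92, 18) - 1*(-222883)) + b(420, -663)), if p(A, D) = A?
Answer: -36867479460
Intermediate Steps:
I(d, h) = d + 2*h
b(W, Y) = -17
(-390376 + 224910)*((I(-92, 18) - 1*(-222883)) + b(420, -663)) = (-390376 + 224910)*(((-92 + 2*18) - 1*(-222883)) - 17) = -165466*(((-92 + 36) + 222883) - 17) = -165466*((-56 + 222883) - 17) = -165466*(222827 - 17) = -165466*222810 = -36867479460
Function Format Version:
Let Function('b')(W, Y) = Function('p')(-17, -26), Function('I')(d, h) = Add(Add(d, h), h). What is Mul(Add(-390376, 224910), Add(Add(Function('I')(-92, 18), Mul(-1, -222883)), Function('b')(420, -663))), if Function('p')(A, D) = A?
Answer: -36867479460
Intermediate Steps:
Function('I')(d, h) = Add(d, Mul(2, h))
Function('b')(W, Y) = -17
Mul(Add(-390376, 224910), Add(Add(Function('I')(-92, 18), Mul(-1, -222883)), Function('b')(420, -663))) = Mul(Add(-390376, 224910), Add(Add(Add(-92, Mul(2, 18)), Mul(-1, -222883)), -17)) = Mul(-165466, Add(Add(Add(-92, 36), 222883), -17)) = Mul(-165466, Add(Add(-56, 222883), -17)) = Mul(-165466, Add(222827, -17)) = Mul(-165466, 222810) = -36867479460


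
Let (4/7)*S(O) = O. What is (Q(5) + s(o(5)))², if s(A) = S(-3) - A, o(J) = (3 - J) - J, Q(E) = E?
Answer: 729/16 ≈ 45.563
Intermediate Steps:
S(O) = 7*O/4
o(J) = 3 - 2*J
s(A) = -21/4 - A (s(A) = (7/4)*(-3) - A = -21/4 - A)
(Q(5) + s(o(5)))² = (5 + (-21/4 - (3 - 2*5)))² = (5 + (-21/4 - (3 - 10)))² = (5 + (-21/4 - 1*(-7)))² = (5 + (-21/4 + 7))² = (5 + 7/4)² = (27/4)² = 729/16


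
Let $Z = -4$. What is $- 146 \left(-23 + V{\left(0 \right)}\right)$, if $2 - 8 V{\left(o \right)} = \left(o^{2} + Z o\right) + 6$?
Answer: $3431$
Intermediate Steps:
$V{\left(o \right)} = - \frac{1}{2} + \frac{o}{2} - \frac{o^{2}}{8}$ ($V{\left(o \right)} = \frac{1}{4} - \frac{\left(o^{2} - 4 o\right) + 6}{8} = \frac{1}{4} - \frac{6 + o^{2} - 4 o}{8} = \frac{1}{4} - \left(\frac{3}{4} - \frac{o}{2} + \frac{o^{2}}{8}\right) = - \frac{1}{2} + \frac{o}{2} - \frac{o^{2}}{8}$)
$- 146 \left(-23 + V{\left(0 \right)}\right) = - 146 \left(-23 - \left(\frac{1}{2} + \frac{0^{2}}{8}\right)\right) = - 146 \left(-23 - \frac{1}{2}\right) = \left(-146\right) \left(- \frac{47}{2}\right) = 3431$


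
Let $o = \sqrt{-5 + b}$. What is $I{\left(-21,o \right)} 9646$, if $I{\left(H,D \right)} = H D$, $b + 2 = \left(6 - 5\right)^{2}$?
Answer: $- 202566 i \sqrt{6} \approx - 4.9618 \cdot 10^{5} i$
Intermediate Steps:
$b = -1$ ($b = -2 + \left(6 - 5\right)^{2} = -2 + 1^{2} = -2 + 1 = -1$)
$o = i \sqrt{6}$ ($o = \sqrt{-5 - 1} = \sqrt{-6} = i \sqrt{6} \approx 2.4495 i$)
$I{\left(H,D \right)} = D H$
$I{\left(-21,o \right)} 9646 = i \sqrt{6} \left(-21\right) 9646 = - 21 i \sqrt{6} \cdot 9646 = - 202566 i \sqrt{6}$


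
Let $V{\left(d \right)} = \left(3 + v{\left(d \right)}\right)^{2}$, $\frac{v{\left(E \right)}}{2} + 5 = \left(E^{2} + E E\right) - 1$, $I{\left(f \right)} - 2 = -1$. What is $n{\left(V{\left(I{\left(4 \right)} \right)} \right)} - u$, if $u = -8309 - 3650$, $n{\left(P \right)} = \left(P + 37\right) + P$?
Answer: $12046$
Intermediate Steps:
$I{\left(f \right)} = 1$ ($I{\left(f \right)} = 2 - 1 = 1$)
$v{\left(E \right)} = -12 + 4 E^{2}$ ($v{\left(E \right)} = -10 + 2 \left(\left(E^{2} + E E\right) - 1\right) = -10 + 2 \left(\left(E^{2} + E^{2}\right) - 1\right) = -10 + 2 \left(2 E^{2} - 1\right) = -10 + 2 \left(-1 + 2 E^{2}\right) = -10 + \left(-2 + 4 E^{2}\right) = -12 + 4 E^{2}$)
$V{\left(d \right)} = \left(-9 + 4 d^{2}\right)^{2}$ ($V{\left(d \right)} = \left(3 + \left(-12 + 4 d^{2}\right)\right)^{2} = \left(-9 + 4 d^{2}\right)^{2}$)
$n{\left(P \right)} = 37 + 2 P$ ($n{\left(P \right)} = \left(37 + P\right) + P = 37 + 2 P$)
$u = -11959$ ($u = -8309 - 3650 = -11959$)
$n{\left(V{\left(I{\left(4 \right)} \right)} \right)} - u = \left(37 + 2 \left(-9 + 4 \cdot 1^{2}\right)^{2}\right) - -11959 = \left(37 + 2 \left(-9 + 4 \cdot 1\right)^{2}\right) + 11959 = \left(37 + 2 \left(-9 + 4\right)^{2}\right) + 11959 = \left(37 + 2 \left(-5\right)^{2}\right) + 11959 = \left(37 + 2 \cdot 25\right) + 11959 = \left(37 + 50\right) + 11959 = 87 + 11959 = 12046$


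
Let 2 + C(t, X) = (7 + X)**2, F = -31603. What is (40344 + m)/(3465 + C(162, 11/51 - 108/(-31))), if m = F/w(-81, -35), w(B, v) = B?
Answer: 916357670443/80479177191 ≈ 11.386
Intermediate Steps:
m = 31603/81 (m = -31603/(-81) = -31603*(-1/81) = 31603/81 ≈ 390.16)
C(t, X) = -2 + (7 + X)**2
(40344 + m)/(3465 + C(162, 11/51 - 108/(-31))) = (40344 + 31603/81)/(3465 + (-2 + (7 + (11/51 - 108/(-31)))**2)) = 3299467/(81*(3465 + (-2 + (7 + (11*(1/51) - 108*(-1/31)))**2))) = 3299467/(81*(3465 + (-2 + (7 + (11/51 + 108/31))**2))) = 3299467/(81*(3465 + (-2 + (7 + 5849/1581)**2))) = 3299467/(81*(3465 + (-2 + (16916/1581)**2))) = 3299467/(81*(3465 + (-2 + 286151056/2499561))) = 3299467/(81*(3465 + 281151934/2499561)) = 3299467/(81*(8942130799/2499561)) = (3299467/81)*(2499561/8942130799) = 916357670443/80479177191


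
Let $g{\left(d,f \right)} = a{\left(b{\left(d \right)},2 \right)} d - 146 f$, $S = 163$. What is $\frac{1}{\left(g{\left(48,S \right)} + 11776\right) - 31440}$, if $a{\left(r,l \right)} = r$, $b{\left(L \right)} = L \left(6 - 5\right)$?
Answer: $- \frac{1}{41158} \approx -2.4297 \cdot 10^{-5}$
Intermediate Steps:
$b{\left(L \right)} = L$ ($b{\left(L \right)} = L 1 = L$)
$g{\left(d,f \right)} = d^{2} - 146 f$ ($g{\left(d,f \right)} = d d - 146 f = d^{2} - 146 f$)
$\frac{1}{\left(g{\left(48,S \right)} + 11776\right) - 31440} = \frac{1}{\left(\left(48^{2} - 23798\right) + 11776\right) - 31440} = \frac{1}{\left(\left(2304 - 23798\right) + 11776\right) - 31440} = \frac{1}{\left(-21494 + 11776\right) - 31440} = \frac{1}{-9718 - 31440} = \frac{1}{-41158} = - \frac{1}{41158}$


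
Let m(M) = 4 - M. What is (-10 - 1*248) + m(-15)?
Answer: -239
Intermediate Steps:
(-10 - 1*248) + m(-15) = (-10 - 1*248) + (4 - 1*(-15)) = (-10 - 248) + (4 + 15) = -258 + 19 = -239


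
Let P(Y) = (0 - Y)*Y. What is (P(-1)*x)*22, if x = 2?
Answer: -44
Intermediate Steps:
P(Y) = -Y**2 (P(Y) = (-Y)*Y = -Y**2)
(P(-1)*x)*22 = (-1*(-1)**2*2)*22 = (-1*1*2)*22 = -1*2*22 = -2*22 = -44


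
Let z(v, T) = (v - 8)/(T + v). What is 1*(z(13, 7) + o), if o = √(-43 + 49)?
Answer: ¼ + √6 ≈ 2.6995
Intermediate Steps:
o = √6 ≈ 2.4495
z(v, T) = (-8 + v)/(T + v)
1*(z(13, 7) + o) = 1*((-8 + 13)/(7 + 13) + √6) = 1*(5/20 + √6) = 1*((1/20)*5 + √6) = 1*(¼ + √6) = ¼ + √6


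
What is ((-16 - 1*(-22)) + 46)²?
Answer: 2704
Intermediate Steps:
((-16 - 1*(-22)) + 46)² = ((-16 + 22) + 46)² = (6 + 46)² = 52² = 2704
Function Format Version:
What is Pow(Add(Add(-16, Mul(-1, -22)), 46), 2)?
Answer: 2704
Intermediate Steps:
Pow(Add(Add(-16, Mul(-1, -22)), 46), 2) = Pow(Add(Add(-16, 22), 46), 2) = Pow(Add(6, 46), 2) = Pow(52, 2) = 2704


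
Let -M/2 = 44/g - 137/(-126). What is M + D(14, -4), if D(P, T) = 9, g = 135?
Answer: 5834/945 ≈ 6.1735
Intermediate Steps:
M = -2671/945 (M = -2*(44/135 - 137/(-126)) = -2*(44*(1/135) - 137*(-1/126)) = -2*(44/135 + 137/126) = -2*2671/1890 = -2671/945 ≈ -2.8265)
M + D(14, -4) = -2671/945 + 9 = 5834/945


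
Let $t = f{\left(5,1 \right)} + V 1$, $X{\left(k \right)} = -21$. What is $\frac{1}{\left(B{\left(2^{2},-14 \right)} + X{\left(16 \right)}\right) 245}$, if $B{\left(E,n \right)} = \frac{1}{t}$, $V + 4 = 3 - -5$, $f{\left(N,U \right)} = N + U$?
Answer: $- \frac{2}{10241} \approx -0.00019529$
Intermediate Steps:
$V = 4$ ($V = -4 + \left(3 - -5\right) = -4 + \left(3 + 5\right) = -4 + 8 = 4$)
$t = 10$ ($t = \left(5 + 1\right) + 4 \cdot 1 = 6 + 4 = 10$)
$B{\left(E,n \right)} = \frac{1}{10}$
$\frac{1}{\left(B{\left(2^{2},-14 \right)} + X{\left(16 \right)}\right) 245} = \frac{1}{\left(\frac{1}{10} - 21\right) 245} = \frac{1}{- \frac{209}{10}} \cdot \frac{1}{245} = \left(- \frac{10}{209}\right) \frac{1}{245} = - \frac{2}{10241}$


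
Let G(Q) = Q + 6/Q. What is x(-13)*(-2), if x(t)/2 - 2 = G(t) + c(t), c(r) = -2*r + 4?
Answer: -964/13 ≈ -74.154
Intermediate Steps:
c(r) = 4 - 2*r
x(t) = 12 - 2*t + 12/t (x(t) = 4 + 2*((t + 6/t) + (4 - 2*t)) = 4 + 2*(4 - t + 6/t) = 4 + (8 - 2*t + 12/t) = 12 - 2*t + 12/t)
x(-13)*(-2) = (12 - 2*(-13) + 12/(-13))*(-2) = (12 + 26 + 12*(-1/13))*(-2) = (12 + 26 - 12/13)*(-2) = (482/13)*(-2) = -964/13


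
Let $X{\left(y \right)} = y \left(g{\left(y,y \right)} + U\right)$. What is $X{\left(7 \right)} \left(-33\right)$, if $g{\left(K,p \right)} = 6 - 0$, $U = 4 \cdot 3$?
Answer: $-4158$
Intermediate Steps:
$U = 12$
$g{\left(K,p \right)} = 6$ ($g{\left(K,p \right)} = 6 + 0 = 6$)
$X{\left(y \right)} = 18 y$ ($X{\left(y \right)} = y \left(6 + 12\right) = y 18 = 18 y$)
$X{\left(7 \right)} \left(-33\right) = 18 \cdot 7 \left(-33\right) = 126 \left(-33\right) = -4158$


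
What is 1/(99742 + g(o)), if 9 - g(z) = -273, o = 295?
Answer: 1/100024 ≈ 9.9976e-6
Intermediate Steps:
g(z) = 282 (g(z) = 9 - 1*(-273) = 9 + 273 = 282)
1/(99742 + g(o)) = 1/(99742 + 282) = 1/100024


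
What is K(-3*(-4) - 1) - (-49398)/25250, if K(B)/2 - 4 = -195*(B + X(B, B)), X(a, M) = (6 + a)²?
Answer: -1476999301/12625 ≈ -1.1699e+5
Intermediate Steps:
K(B) = 8 - 390*B - 390*(6 + B)² (K(B) = 8 + 2*(-195*(B + (6 + B)²)) = 8 + 2*(-195*B - 195*(6 + B)²) = 8 + (-390*B - 390*(6 + B)²) = 8 - 390*B - 390*(6 + B)²)
K(-3*(-4) - 1) - (-49398)/25250 = (-14032 - 5070*(-3*(-4) - 1) - 390*(-3*(-4) - 1)²) - (-49398)/25250 = (-14032 - 5070*(12 - 1) - 390*(12 - 1)²) - (-49398)/25250 = (-14032 - 5070*11 - 390*11²) - 1*(-24699/12625) = (-14032 - 55770 - 390*121) + 24699/12625 = (-14032 - 55770 - 47190) + 24699/12625 = -116992 + 24699/12625 = -1476999301/12625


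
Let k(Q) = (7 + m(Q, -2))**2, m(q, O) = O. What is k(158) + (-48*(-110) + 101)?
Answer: 5406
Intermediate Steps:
k(Q) = 25 (k(Q) = (7 - 2)**2 = 5**2 = 25)
k(158) + (-48*(-110) + 101) = 25 + (-48*(-110) + 101) = 25 + (5280 + 101) = 25 + 5381 = 5406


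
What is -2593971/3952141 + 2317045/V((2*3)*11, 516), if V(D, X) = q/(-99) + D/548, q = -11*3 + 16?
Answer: 49680117693911259/6264143485 ≈ 7.9309e+6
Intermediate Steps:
q = -17 (q = -33 + 16 = -17)
V(D, X) = 17/99 + D/548 (V(D, X) = -17/(-99) + D/548 = -17*(-1/99) + D*(1/548) = 17/99 + D/548)
-2593971/3952141 + 2317045/V((2*3)*11, 516) = -2593971/3952141 + 2317045/(17/99 + ((2*3)*11)/548) = -2593971*1/3952141 + 2317045/(17/99 + (6*11)/548) = -2593971/3952141 + 2317045/(17/99 + (1/548)*66) = -2593971/3952141 + 2317045/(17/99 + 33/274) = -2593971/3952141 + 2317045/(7925/27126) = -2593971/3952141 + 2317045*(27126/7925) = -2593971/3952141 + 12570432534/1585 = 49680117693911259/6264143485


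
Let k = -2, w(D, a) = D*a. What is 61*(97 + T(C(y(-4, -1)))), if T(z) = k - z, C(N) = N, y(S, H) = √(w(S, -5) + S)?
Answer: 5551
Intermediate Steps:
y(S, H) = 2*√(-S) (y(S, H) = √(S*(-5) + S) = √(-5*S + S) = √(-4*S) = 2*√(-S))
T(z) = -2 - z
61*(97 + T(C(y(-4, -1)))) = 61*(97 + (-2 - 2*√(-1*(-4)))) = 61*(97 + (-2 - 2*√4)) = 61*(97 + (-2 - 2*2)) = 61*(97 + (-2 - 1*4)) = 61*(97 + (-2 - 4)) = 61*(97 - 6) = 61*91 = 5551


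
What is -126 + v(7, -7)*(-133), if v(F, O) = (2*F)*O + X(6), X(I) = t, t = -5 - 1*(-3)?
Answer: 13174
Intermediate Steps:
t = -2 (t = -5 + 3 = -2)
X(I) = -2
v(F, O) = -2 + 2*F*O (v(F, O) = (2*F)*O - 2 = 2*F*O - 2 = -2 + 2*F*O)
-126 + v(7, -7)*(-133) = -126 + (-2 + 2*7*(-7))*(-133) = -126 + (-2 - 98)*(-133) = -126 - 100*(-133) = -126 + 13300 = 13174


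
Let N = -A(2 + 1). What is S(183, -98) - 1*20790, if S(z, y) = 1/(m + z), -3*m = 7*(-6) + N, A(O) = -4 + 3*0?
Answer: -12203727/587 ≈ -20790.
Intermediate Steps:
A(O) = -4 (A(O) = -4 + 0 = -4)
N = 4 (N = -1*(-4) = 4)
m = 38/3 (m = -(7*(-6) + 4)/3 = -(-42 + 4)/3 = -1/3*(-38) = 38/3 ≈ 12.667)
S(z, y) = 1/(38/3 + z)
S(183, -98) - 1*20790 = 3/(38 + 3*183) - 1*20790 = 3/(38 + 549) - 20790 = 3/587 - 20790 = -12203727/587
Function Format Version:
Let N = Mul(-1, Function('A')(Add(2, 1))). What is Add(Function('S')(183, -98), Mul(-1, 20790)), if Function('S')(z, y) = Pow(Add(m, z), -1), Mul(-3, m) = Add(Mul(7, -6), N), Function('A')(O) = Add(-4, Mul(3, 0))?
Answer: Rational(-12203727, 587) ≈ -20790.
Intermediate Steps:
Function('A')(O) = -4 (Function('A')(O) = Add(-4, 0) = -4)
N = 4 (N = Mul(-1, -4) = 4)
m = Rational(38, 3) (m = Mul(Rational(-1, 3), Add(Mul(7, -6), 4)) = Mul(Rational(-1, 3), Add(-42, 4)) = Mul(Rational(-1, 3), -38) = Rational(38, 3) ≈ 12.667)
Function('S')(z, y) = Pow(Add(Rational(38, 3), z), -1)
Add(Function('S')(183, -98), Mul(-1, 20790)) = Add(Mul(3, Pow(Add(38, Mul(3, 183)), -1)), Mul(-1, 20790)) = Add(Mul(3, Pow(Add(38, 549), -1)), -20790) = Add(Mul(3, Pow(587, -1)), -20790) = Add(Mul(3, Rational(1, 587)), -20790) = Add(Rational(3, 587), -20790) = Rational(-12203727, 587)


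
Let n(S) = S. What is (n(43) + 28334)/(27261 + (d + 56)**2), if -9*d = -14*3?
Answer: 255393/278473 ≈ 0.91712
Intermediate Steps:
d = 14/3 (d = -(-14)*3/9 = -1/9*(-42) = 14/3 ≈ 4.6667)
(n(43) + 28334)/(27261 + (d + 56)**2) = (43 + 28334)/(27261 + (14/3 + 56)**2) = 28377/(27261 + (182/3)**2) = 28377/(27261 + 33124/9) = 28377/(278473/9) = 28377*(9/278473) = 255393/278473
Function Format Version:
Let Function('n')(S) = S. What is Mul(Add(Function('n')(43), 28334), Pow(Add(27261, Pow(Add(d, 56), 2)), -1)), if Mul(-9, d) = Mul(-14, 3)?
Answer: Rational(255393, 278473) ≈ 0.91712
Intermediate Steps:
d = Rational(14, 3) (d = Mul(Rational(-1, 9), Mul(-14, 3)) = Mul(Rational(-1, 9), -42) = Rational(14, 3) ≈ 4.6667)
Mul(Add(Function('n')(43), 28334), Pow(Add(27261, Pow(Add(d, 56), 2)), -1)) = Mul(Add(43, 28334), Pow(Add(27261, Pow(Add(Rational(14, 3), 56), 2)), -1)) = Mul(28377, Pow(Add(27261, Pow(Rational(182, 3), 2)), -1)) = Mul(28377, Pow(Add(27261, Rational(33124, 9)), -1)) = Mul(28377, Pow(Rational(278473, 9), -1)) = Mul(28377, Rational(9, 278473)) = Rational(255393, 278473)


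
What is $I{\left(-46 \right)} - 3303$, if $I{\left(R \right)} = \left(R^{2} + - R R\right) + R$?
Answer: $-3349$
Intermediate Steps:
$I{\left(R \right)} = R$ ($I{\left(R \right)} = \left(R^{2} - R^{2}\right) + R = 0 + R = R$)
$I{\left(-46 \right)} - 3303 = -46 - 3303 = -3349$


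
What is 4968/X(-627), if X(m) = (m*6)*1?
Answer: -276/209 ≈ -1.3206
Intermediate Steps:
X(m) = 6*m (X(m) = (6*m)*1 = 6*m)
4968/X(-627) = 4968/((6*(-627))) = 4968/(-3762) = 4968*(-1/3762) = -276/209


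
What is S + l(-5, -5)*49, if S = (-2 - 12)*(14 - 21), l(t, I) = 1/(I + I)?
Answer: 931/10 ≈ 93.100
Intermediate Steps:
l(t, I) = 1/(2*I)
S = 98 (S = -14*(-7) = 98)
S + l(-5, -5)*49 = 98 + ((½)/(-5))*49 = 98 + ((½)*(-⅕))*49 = 98 - ⅒*49 = 98 - 49/10 = 931/10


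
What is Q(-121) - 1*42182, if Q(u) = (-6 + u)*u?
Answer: -26815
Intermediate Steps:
Q(u) = u*(-6 + u)
Q(-121) - 1*42182 = -121*(-6 - 121) - 1*42182 = -121*(-127) - 42182 = 15367 - 42182 = -26815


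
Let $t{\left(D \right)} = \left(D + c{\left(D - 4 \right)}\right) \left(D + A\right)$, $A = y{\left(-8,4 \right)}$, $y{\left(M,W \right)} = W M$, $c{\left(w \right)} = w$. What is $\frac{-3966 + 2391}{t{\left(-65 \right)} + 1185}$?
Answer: $- \frac{1575}{14183} \approx -0.11105$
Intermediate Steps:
$y{\left(M,W \right)} = M W$
$A = -32$ ($A = \left(-8\right) 4 = -32$)
$t{\left(D \right)} = \left(-32 + D\right) \left(-4 + 2 D\right)$ ($t{\left(D \right)} = \left(D + \left(D - 4\right)\right) \left(D - 32\right) = \left(D + \left(-4 + D\right)\right) \left(-32 + D\right) = \left(-4 + 2 D\right) \left(-32 + D\right) = \left(-32 + D\right) \left(-4 + 2 D\right)$)
$\frac{-3966 + 2391}{t{\left(-65 \right)} + 1185} = \frac{-3966 + 2391}{\left(128 - -4420 + 2 \left(-65\right)^{2}\right) + 1185} = - \frac{1575}{\left(128 + 4420 + 2 \cdot 4225\right) + 1185} = - \frac{1575}{\left(128 + 4420 + 8450\right) + 1185} = - \frac{1575}{12998 + 1185} = - \frac{1575}{14183}$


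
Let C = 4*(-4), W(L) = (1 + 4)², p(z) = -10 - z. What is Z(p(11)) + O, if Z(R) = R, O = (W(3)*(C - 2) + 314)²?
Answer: 18475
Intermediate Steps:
W(L) = 25 (W(L) = 5² = 25)
C = -16
O = 18496 (O = (25*(-16 - 2) + 314)² = (25*(-18) + 314)² = (-450 + 314)² = (-136)² = 18496)
Z(p(11)) + O = (-10 - 1*11) + 18496 = (-10 - 11) + 18496 = -21 + 18496 = 18475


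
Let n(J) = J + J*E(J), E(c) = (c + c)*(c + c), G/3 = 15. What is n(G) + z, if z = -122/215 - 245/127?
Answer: 9953833056/27305 ≈ 3.6454e+5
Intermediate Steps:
G = 45 (G = 3*15 = 45)
E(c) = 4*c² (E(c) = (2*c)*(2*c) = 4*c²)
z = -68169/27305 (z = -122*1/215 - 245*1/127 = -122/215 - 245/127 = -68169/27305 ≈ -2.4966)
n(J) = J + 4*J³ (n(J) = J + J*(4*J²) = J + 4*J³)
n(G) + z = (45 + 4*45³) - 68169/27305 = (45 + 4*91125) - 68169/27305 = (45 + 364500) - 68169/27305 = 364545 - 68169/27305 = 9953833056/27305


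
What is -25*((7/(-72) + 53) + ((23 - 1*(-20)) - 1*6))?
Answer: -161825/72 ≈ -2247.6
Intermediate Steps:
-25*((7/(-72) + 53) + ((23 - 1*(-20)) - 1*6)) = -25*((7*(-1/72) + 53) + ((23 + 20) - 6)) = -25*((-7/72 + 53) + (43 - 6)) = -25*(3809/72 + 37) = -25*6473/72 = -161825/72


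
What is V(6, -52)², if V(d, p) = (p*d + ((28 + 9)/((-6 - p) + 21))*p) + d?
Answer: 502925476/4489 ≈ 1.1204e+5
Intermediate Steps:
V(d, p) = d + d*p + 37*p/(15 - p) (V(d, p) = (d*p + (37/(15 - p))*p) + d = (d*p + 37*p/(15 - p)) + d = d + d*p + 37*p/(15 - p))
V(6, -52)² = ((-37*(-52) - 15*6 + 6*(-52)² - 14*6*(-52))/(-15 - 52))² = ((1924 - 90 + 6*2704 + 4368)/(-67))² = (-(1924 - 90 + 16224 + 4368)/67)² = (-1/67*22426)² = (-22426/67)² = 502925476/4489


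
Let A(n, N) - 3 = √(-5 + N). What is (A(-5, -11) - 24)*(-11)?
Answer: 231 - 44*I ≈ 231.0 - 44.0*I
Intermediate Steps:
A(n, N) = 3 + √(-5 + N)
(A(-5, -11) - 24)*(-11) = ((3 + √(-5 - 11)) - 24)*(-11) = ((3 + √(-16)) - 24)*(-11) = ((3 + 4*I) - 24)*(-11) = (-21 + 4*I)*(-11) = 231 - 44*I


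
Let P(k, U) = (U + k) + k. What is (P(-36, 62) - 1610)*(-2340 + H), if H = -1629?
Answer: 6429780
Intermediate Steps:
P(k, U) = U + 2*k
(P(-36, 62) - 1610)*(-2340 + H) = ((62 + 2*(-36)) - 1610)*(-2340 - 1629) = ((62 - 72) - 1610)*(-3969) = (-10 - 1610)*(-3969) = -1620*(-3969) = 6429780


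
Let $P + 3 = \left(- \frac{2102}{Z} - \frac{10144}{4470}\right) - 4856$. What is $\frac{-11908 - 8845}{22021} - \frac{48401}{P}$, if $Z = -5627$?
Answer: $\frac{12135673022366908}{1346194433991109} \approx 9.0148$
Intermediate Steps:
$P = - \frac{61132302529}{12576345}$ ($P = -3 - \frac{61094573494}{12576345} = - \frac{61132302529}{12576345} \approx -4860.9$)
$\frac{-11908 - 8845}{22021} - \frac{48401}{P} = \frac{-11908 - 8845}{22021} - \frac{48401}{- \frac{61132302529}{12576345}} = \left(-11908 - 8845\right) \frac{1}{22021} - - \frac{608707674345}{61132302529} = \left(-20753\right) \frac{1}{22021} + \frac{608707674345}{61132302529} = - \frac{20753}{22021} + \frac{608707674345}{61132302529} = \frac{12135673022366908}{1346194433991109}$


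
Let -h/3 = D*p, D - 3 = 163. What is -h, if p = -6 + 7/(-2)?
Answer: -4731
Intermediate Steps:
D = 166 (D = 3 + 163 = 166)
p = -19/2 (p = -6 + 7*(-½) = -6 - 7/2 = -19/2 ≈ -9.5000)
h = 4731 (h = -498*(-19)/2 = -3*(-1577) = 4731)
-h = -1*4731 = -4731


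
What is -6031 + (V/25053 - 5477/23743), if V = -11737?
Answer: -3587855995621/594833379 ≈ -6031.7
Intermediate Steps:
-6031 + (V/25053 - 5477/23743) = -6031 + (-11737/25053 - 5477/23743) = -6031 - 415886872/594833379 = -3587855995621/594833379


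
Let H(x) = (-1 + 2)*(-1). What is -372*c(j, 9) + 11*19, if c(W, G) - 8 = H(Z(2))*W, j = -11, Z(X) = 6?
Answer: -6859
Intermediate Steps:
H(x) = -1 (H(x) = 1*(-1) = -1)
c(W, G) = 8 - W
-372*c(j, 9) + 11*19 = -372*(8 - 1*(-11)) + 11*19 = -372*(8 + 11) + 209 = -372*19 + 209 = -7068 + 209 = -6859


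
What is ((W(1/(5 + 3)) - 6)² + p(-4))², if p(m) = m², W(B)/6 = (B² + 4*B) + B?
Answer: 447111025/1048576 ≈ 426.40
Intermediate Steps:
W(B) = 6*B² + 30*B (W(B) = 6*((B² + 4*B) + B) = 6*(B² + 5*B) = 6*B² + 30*B)
((W(1/(5 + 3)) - 6)² + p(-4))² = ((6*(5 + 1/(5 + 3))/(5 + 3) - 6)² + (-4)²)² = ((6*(5 + 1/8)/8 - 6)² + 16)² = ((6*(⅛)*(5 + ⅛) - 6)² + 16)² = ((6*(⅛)*(41/8) - 6)² + 16)² = ((123/32 - 6)² + 16)² = ((-69/32)² + 16)² = (4761/1024 + 16)² = (21145/1024)² = 447111025/1048576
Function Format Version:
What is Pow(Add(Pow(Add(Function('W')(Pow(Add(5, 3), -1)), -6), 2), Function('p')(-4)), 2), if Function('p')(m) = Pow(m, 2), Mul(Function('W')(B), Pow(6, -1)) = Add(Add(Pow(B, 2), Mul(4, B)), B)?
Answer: Rational(447111025, 1048576) ≈ 426.40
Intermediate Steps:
Function('W')(B) = Add(Mul(6, Pow(B, 2)), Mul(30, B)) (Function('W')(B) = Mul(6, Add(Add(Pow(B, 2), Mul(4, B)), B)) = Mul(6, Add(Pow(B, 2), Mul(5, B))) = Add(Mul(6, Pow(B, 2)), Mul(30, B)))
Pow(Add(Pow(Add(Function('W')(Pow(Add(5, 3), -1)), -6), 2), Function('p')(-4)), 2) = Pow(Add(Pow(Add(Mul(6, Pow(Add(5, 3), -1), Add(5, Pow(Add(5, 3), -1))), -6), 2), Pow(-4, 2)), 2) = Pow(Add(Pow(Add(Mul(6, Pow(8, -1), Add(5, Pow(8, -1))), -6), 2), 16), 2) = Pow(Add(Pow(Add(Mul(6, Rational(1, 8), Add(5, Rational(1, 8))), -6), 2), 16), 2) = Pow(Add(Pow(Add(Mul(6, Rational(1, 8), Rational(41, 8)), -6), 2), 16), 2) = Pow(Add(Pow(Add(Rational(123, 32), -6), 2), 16), 2) = Pow(Add(Pow(Rational(-69, 32), 2), 16), 2) = Pow(Add(Rational(4761, 1024), 16), 2) = Pow(Rational(21145, 1024), 2) = Rational(447111025, 1048576)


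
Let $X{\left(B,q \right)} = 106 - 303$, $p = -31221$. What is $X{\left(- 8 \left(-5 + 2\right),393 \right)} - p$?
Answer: $31024$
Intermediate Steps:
$X{\left(B,q \right)} = -197$
$X{\left(- 8 \left(-5 + 2\right),393 \right)} - p = -197 - -31221 = -197 + 31221 = 31024$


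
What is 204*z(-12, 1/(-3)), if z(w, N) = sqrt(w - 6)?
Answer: 612*I*sqrt(2) ≈ 865.5*I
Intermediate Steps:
z(w, N) = sqrt(-6 + w)
204*z(-12, 1/(-3)) = 204*sqrt(-6 - 12) = 204*sqrt(-18) = 204*(3*I*sqrt(2)) = 612*I*sqrt(2)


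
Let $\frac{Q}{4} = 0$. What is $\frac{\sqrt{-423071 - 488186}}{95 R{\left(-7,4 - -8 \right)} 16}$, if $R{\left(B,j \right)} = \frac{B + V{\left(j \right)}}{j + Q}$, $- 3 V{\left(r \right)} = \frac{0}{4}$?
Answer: $- \frac{3 i \sqrt{911257}}{2660} \approx - 1.0766 i$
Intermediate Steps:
$Q = 0$ ($Q = 4 \cdot 0 = 0$)
$V{\left(r \right)} = 0$ ($V{\left(r \right)} = - \frac{0 \cdot \frac{1}{4}}{3} = \left(- \frac{1}{3}\right) 0 = 0$)
$R{\left(B,j \right)} = \frac{B}{j}$ ($R{\left(B,j \right)} = \frac{B + 0}{j + 0} = \frac{B}{j}$)
$\frac{\sqrt{-423071 - 488186}}{95 R{\left(-7,4 - -8 \right)} 16} = \frac{\sqrt{-423071 - 488186}}{95 \left(- \frac{7}{4 - -8}\right) 16} = \frac{\sqrt{-911257}}{95 \left(- \frac{7}{4 + 8}\right) 16} = \frac{i \sqrt{911257}}{95 \left(- \frac{7}{12}\right) 16} = \frac{i \sqrt{911257}}{\left(- \frac{665}{12}\right) 16} = \frac{i \sqrt{911257}}{- \frac{2660}{3}} = i \sqrt{911257} \left(- \frac{3}{2660}\right) = - \frac{3 i \sqrt{911257}}{2660}$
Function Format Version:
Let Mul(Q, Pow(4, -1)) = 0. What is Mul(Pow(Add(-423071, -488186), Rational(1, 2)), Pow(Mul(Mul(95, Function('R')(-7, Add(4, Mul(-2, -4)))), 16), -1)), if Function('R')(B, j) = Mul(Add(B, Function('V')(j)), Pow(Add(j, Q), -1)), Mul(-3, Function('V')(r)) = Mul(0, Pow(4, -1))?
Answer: Mul(Rational(-3, 2660), I, Pow(911257, Rational(1, 2))) ≈ Mul(-1.0766, I)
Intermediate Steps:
Q = 0 (Q = Mul(4, 0) = 0)
Function('V')(r) = 0 (Function('V')(r) = Mul(Rational(-1, 3), Mul(0, Pow(4, -1))) = Mul(Rational(-1, 3), Mul(0, Rational(1, 4))) = Mul(Rational(-1, 3), 0) = 0)
Function('R')(B, j) = Mul(B, Pow(j, -1)) (Function('R')(B, j) = Mul(Add(B, 0), Pow(Add(j, 0), -1)) = Mul(B, Pow(j, -1)))
Mul(Pow(Add(-423071, -488186), Rational(1, 2)), Pow(Mul(Mul(95, Function('R')(-7, Add(4, Mul(-2, -4)))), 16), -1)) = Mul(Pow(Add(-423071, -488186), Rational(1, 2)), Pow(Mul(Mul(95, Mul(-7, Pow(Add(4, Mul(-2, -4)), -1))), 16), -1)) = Mul(Pow(-911257, Rational(1, 2)), Pow(Mul(Mul(95, Mul(-7, Pow(Add(4, 8), -1))), 16), -1)) = Mul(Mul(I, Pow(911257, Rational(1, 2))), Pow(Mul(Mul(95, Mul(-7, Pow(12, -1))), 16), -1)) = Mul(Mul(I, Pow(911257, Rational(1, 2))), Pow(Mul(Mul(95, Mul(-7, Rational(1, 12))), 16), -1)) = Mul(Mul(I, Pow(911257, Rational(1, 2))), Pow(Mul(Mul(95, Rational(-7, 12)), 16), -1)) = Mul(Mul(I, Pow(911257, Rational(1, 2))), Pow(Mul(Rational(-665, 12), 16), -1)) = Mul(Mul(I, Pow(911257, Rational(1, 2))), Pow(Rational(-2660, 3), -1)) = Mul(Mul(I, Pow(911257, Rational(1, 2))), Rational(-3, 2660)) = Mul(Rational(-3, 2660), I, Pow(911257, Rational(1, 2)))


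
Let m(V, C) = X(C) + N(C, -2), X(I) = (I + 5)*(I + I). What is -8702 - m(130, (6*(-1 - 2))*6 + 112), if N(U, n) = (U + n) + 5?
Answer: -8781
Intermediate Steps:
N(U, n) = 5 + U + n
X(I) = 2*I*(5 + I) (X(I) = (5 + I)*(2*I) = 2*I*(5 + I))
m(V, C) = 3 + C + 2*C*(5 + C) (m(V, C) = 2*C*(5 + C) + (5 + C - 2) = 2*C*(5 + C) + (3 + C) = 3 + C + 2*C*(5 + C))
-8702 - m(130, (6*(-1 - 2))*6 + 112) = -8702 - (3 + ((6*(-1 - 2))*6 + 112) + 2*((6*(-1 - 2))*6 + 112)*(5 + ((6*(-1 - 2))*6 + 112))) = -8702 - (3 + ((6*(-3))*6 + 112) + 2*((6*(-3))*6 + 112)*(5 + ((6*(-3))*6 + 112))) = -8702 - (3 + (-18*6 + 112) + 2*(-18*6 + 112)*(5 + (-18*6 + 112))) = -8702 - (3 + (-108 + 112) + 2*(-108 + 112)*(5 + (-108 + 112))) = -8702 - (3 + 4 + 2*4*(5 + 4)) = -8702 - (3 + 4 + 2*4*9) = -8702 - (3 + 4 + 72) = -8702 - 1*79 = -8702 - 79 = -8781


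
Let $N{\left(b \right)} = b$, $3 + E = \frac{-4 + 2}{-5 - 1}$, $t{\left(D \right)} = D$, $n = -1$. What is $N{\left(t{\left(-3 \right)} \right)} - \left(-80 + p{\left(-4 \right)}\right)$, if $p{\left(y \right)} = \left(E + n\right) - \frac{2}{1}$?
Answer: $\frac{248}{3} \approx 82.667$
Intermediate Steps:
$E = - \frac{8}{3}$ ($E = -3 + \frac{-4 + 2}{-5 - 1} = -3 - \frac{2}{-6} = -3 - - \frac{1}{3} = -3 + \frac{1}{3} = - \frac{8}{3} \approx -2.6667$)
$p{\left(y \right)} = - \frac{17}{3}$ ($p{\left(y \right)} = \left(- \frac{8}{3} - 1\right) - \frac{2}{1} = - \frac{11}{3} - 2 = - \frac{17}{3}$)
$N{\left(t{\left(-3 \right)} \right)} - \left(-80 + p{\left(-4 \right)}\right) = -3 - \left(-80 - \frac{17}{3}\right) = -3 - - \frac{257}{3} = -3 + \frac{257}{3} = \frac{248}{3}$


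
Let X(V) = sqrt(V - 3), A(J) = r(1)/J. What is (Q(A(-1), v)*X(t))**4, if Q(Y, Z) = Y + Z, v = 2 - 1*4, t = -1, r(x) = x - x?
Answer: 256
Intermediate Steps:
r(x) = 0
v = -2 (v = 2 - 4 = -2)
A(J) = 0 (A(J) = 0/J = 0)
X(V) = sqrt(-3 + V)
(Q(A(-1), v)*X(t))**4 = ((0 - 2)*sqrt(-3 - 1))**4 = (-4*I)**4 = 256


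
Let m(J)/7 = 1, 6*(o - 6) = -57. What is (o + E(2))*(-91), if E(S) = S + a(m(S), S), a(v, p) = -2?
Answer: 637/2 ≈ 318.50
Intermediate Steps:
o = -7/2 (o = 6 + (⅙)*(-57) = 6 - 19/2 = -7/2 ≈ -3.5000)
m(J) = 7 (m(J) = 7*1 = 7)
E(S) = -2 + S (E(S) = S - 2 = -2 + S)
(o + E(2))*(-91) = (-7/2 + (-2 + 2))*(-91) = (-7/2 + 0)*(-91) = -7/2*(-91) = 637/2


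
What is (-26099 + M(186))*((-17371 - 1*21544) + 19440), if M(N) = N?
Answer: 504655675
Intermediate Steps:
(-26099 + M(186))*((-17371 - 1*21544) + 19440) = (-26099 + 186)*((-17371 - 1*21544) + 19440) = -25913*((-17371 - 21544) + 19440) = -25913*(-38915 + 19440) = -25913*(-19475) = 504655675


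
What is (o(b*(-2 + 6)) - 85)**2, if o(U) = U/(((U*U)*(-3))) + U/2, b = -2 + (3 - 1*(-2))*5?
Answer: 115885225/76176 ≈ 1521.3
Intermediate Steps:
b = 23 (b = -2 + (3 + 2)*5 = -2 + 5*5 = -2 + 25 = 23)
o(U) = U/2 - 1/(3*U) (o(U) = U/((U**2*(-3))) + U*(1/2) = U/((-3*U**2)) + U/2 = U*(-1/(3*U**2)) + U/2 = -1/(3*U) + U/2 = U/2 - 1/(3*U))
(o(b*(-2 + 6)) - 85)**2 = (((23*(-2 + 6))/2 - 1/(23*(-2 + 6))/3) - 85)**2 = (((23*4)/2 - 1/(3*(23*4))) - 85)**2 = (((1/2)*92 - 1/3/92) - 85)**2 = ((46 - 1/3*1/92) - 85)**2 = ((46 - 1/276) - 85)**2 = (12695/276 - 85)**2 = (-10765/276)**2 = 115885225/76176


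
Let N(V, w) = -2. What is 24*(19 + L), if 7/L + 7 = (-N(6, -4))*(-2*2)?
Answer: 2224/5 ≈ 444.80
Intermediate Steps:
L = -7/15 (L = 7/(-7 + (-1*(-2))*(-2*2)) = 7/(-7 + 2*(-4)) = 7/(-7 - 8) = 7/(-15) = 7*(-1/15) = -7/15 ≈ -0.46667)
24*(19 + L) = 24*(19 - 7/15) = 24*(278/15) = 2224/5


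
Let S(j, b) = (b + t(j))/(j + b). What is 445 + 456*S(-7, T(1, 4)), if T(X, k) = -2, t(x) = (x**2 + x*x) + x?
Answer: -12193/3 ≈ -4064.3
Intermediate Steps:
t(x) = x + 2*x**2 (t(x) = (x**2 + x**2) + x = 2*x**2 + x = x + 2*x**2)
S(j, b) = (b + j*(1 + 2*j))/(b + j) (S(j, b) = (b + j*(1 + 2*j))/(j + b) = (b + j*(1 + 2*j))/(b + j))
445 + 456*S(-7, T(1, 4)) = 445 + 456*((-2 - 7*(1 + 2*(-7)))/(-2 - 7)) = 445 + 456*((-2 - 7*(1 - 14))/(-9)) = 445 + 456*(-(-2 - 7*(-13))/9) = 445 + 456*(-(-2 + 91)/9) = 445 + 456*(-1/9*89) = 445 + 456*(-89/9) = 445 - 13528/3 = -12193/3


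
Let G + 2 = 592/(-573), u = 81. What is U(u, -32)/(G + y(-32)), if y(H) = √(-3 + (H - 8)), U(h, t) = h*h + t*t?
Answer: -7553704290/17138791 - 2490375465*I*√43/17138791 ≈ -440.74 - 952.84*I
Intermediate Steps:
U(h, t) = h² + t²
y(H) = √(-11 + H) (y(H) = √(-3 + (-8 + H)) = √(-11 + H))
G = -1738/573 (G = -2 + 592/(-573) = -2 + 592*(-1/573) = -2 - 592/573 = -1738/573 ≈ -3.0332)
U(u, -32)/(G + y(-32)) = (81² + (-32)²)/(-1738/573 + √(-11 - 32)) = (6561 + 1024)/(-1738/573 + √(-43)) = 7585/(-1738/573 + I*√43)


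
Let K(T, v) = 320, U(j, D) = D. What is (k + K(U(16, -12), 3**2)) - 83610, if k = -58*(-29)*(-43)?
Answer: -155616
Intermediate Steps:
k = -72326 (k = 1682*(-43) = -72326)
(k + K(U(16, -12), 3**2)) - 83610 = (-72326 + 320) - 83610 = -72006 - 83610 = -155616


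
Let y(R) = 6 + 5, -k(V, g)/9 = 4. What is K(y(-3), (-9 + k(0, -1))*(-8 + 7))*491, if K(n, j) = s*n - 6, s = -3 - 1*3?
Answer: -35352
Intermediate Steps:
k(V, g) = -36 (k(V, g) = -9*4 = -36)
s = -6 (s = -3 - 3 = -6)
y(R) = 11
K(n, j) = -6 - 6*n (K(n, j) = -6*n - 6 = -6 - 6*n)
K(y(-3), (-9 + k(0, -1))*(-8 + 7))*491 = (-6 - 6*11)*491 = (-6 - 66)*491 = -72*491 = -35352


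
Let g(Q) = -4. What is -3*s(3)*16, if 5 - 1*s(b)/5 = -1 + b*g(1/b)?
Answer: -4320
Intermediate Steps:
s(b) = 30 + 20*b (s(b) = 25 - 5*(-1 + b*(-4)) = 25 - 5*(-1 - 4*b) = 25 + (5 + 20*b) = 30 + 20*b)
-3*s(3)*16 = -3*(30 + 20*3)*16 = -3*(30 + 60)*16 = -3*90*16 = -270*16 = -4320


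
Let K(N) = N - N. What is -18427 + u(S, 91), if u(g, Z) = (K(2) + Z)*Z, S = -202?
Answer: -10146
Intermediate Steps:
K(N) = 0
u(g, Z) = Z**2 (u(g, Z) = (0 + Z)*Z = Z*Z = Z**2)
-18427 + u(S, 91) = -18427 + 91**2 = -18427 + 8281 = -10146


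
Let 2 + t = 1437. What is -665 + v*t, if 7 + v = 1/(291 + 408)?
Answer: -7484855/699 ≈ -10708.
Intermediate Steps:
t = 1435 (t = -2 + 1437 = 1435)
v = -4892/699 (v = -7 + 1/(291 + 408) = -7 + 1/699 = -4892/699 ≈ -6.9986)
-665 + v*t = -665 - 4892/699*1435 = -665 - 7020020/699 = -7484855/699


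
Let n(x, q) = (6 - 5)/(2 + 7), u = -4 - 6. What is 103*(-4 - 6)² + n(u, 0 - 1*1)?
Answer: 92701/9 ≈ 10300.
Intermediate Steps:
u = -10
n(x, q) = ⅑ (n(x, q) = 1/9 = 1*(⅑) = ⅑)
103*(-4 - 6)² + n(u, 0 - 1*1) = 103*(-4 - 6)² + ⅑ = 103*(-10)² + ⅑ = 103*100 + ⅑ = 10300 + ⅑ = 92701/9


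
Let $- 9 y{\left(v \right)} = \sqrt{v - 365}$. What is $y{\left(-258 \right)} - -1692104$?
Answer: $1692104 - \frac{i \sqrt{623}}{9} \approx 1.6921 \cdot 10^{6} - 2.7733 i$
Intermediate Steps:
$y{\left(v \right)} = - \frac{\sqrt{-365 + v}}{9}$ ($y{\left(v \right)} = - \frac{\sqrt{v - 365}}{9} = - \frac{\sqrt{-365 + v}}{9}$)
$y{\left(-258 \right)} - -1692104 = - \frac{\sqrt{-365 - 258}}{9} - -1692104 = - \frac{\sqrt{-623}}{9} + 1692104 = - \frac{i \sqrt{623}}{9} + 1692104 = 1692104 - \frac{i \sqrt{623}}{9}$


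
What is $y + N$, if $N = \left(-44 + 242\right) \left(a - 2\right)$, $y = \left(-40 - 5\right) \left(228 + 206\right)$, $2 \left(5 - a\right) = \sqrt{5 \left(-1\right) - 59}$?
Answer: $-18936 - 792 i \approx -18936.0 - 792.0 i$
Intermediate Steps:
$a = 5 - 4 i$ ($a = 5 - \frac{\sqrt{5 \left(-1\right) - 59}}{2} = 5 - \frac{\sqrt{-5 - 59}}{2} = 5 - \frac{\sqrt{-64}}{2} = 5 - \frac{8 i}{2} = 5 - 4 i \approx 5.0 - 4.0 i$)
$y = -19530$ ($y = \left(-45\right) 434 = -19530$)
$N = 594 - 792 i$ ($N = \left(-44 + 242\right) \left(\left(5 - 4 i\right) - 2\right) = 198 \left(3 - 4 i\right) = 594 - 792 i \approx 594.0 - 792.0 i$)
$y + N = -19530 + \left(594 - 792 i\right) = -18936 - 792 i$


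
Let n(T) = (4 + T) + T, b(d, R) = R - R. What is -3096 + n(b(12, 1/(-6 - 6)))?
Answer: -3092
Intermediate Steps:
b(d, R) = 0
n(T) = 4 + 2*T
-3096 + n(b(12, 1/(-6 - 6))) = -3096 + (4 + 2*0) = -3096 + (4 + 0) = -3096 + 4 = -3092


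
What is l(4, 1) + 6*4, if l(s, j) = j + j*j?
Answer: 26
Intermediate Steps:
l(s, j) = j + j²
l(4, 1) + 6*4 = 1*(1 + 1) + 6*4 = 1*2 + 24 = 2 + 24 = 26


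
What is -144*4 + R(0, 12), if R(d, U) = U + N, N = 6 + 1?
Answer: -557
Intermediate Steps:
N = 7
R(d, U) = 7 + U (R(d, U) = U + 7 = 7 + U)
-144*4 + R(0, 12) = -144*4 + (7 + 12) = -576 + 19 = -557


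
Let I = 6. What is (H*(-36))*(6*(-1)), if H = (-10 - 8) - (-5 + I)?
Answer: -4104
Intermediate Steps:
H = -19 (H = (-10 - 8) - (-5 + 6) = -18 - 1*1 = -18 - 1 = -19)
(H*(-36))*(6*(-1)) = (-19*(-36))*(6*(-1)) = 684*(-6) = -4104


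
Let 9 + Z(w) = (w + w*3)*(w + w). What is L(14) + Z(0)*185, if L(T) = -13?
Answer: -1678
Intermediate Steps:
Z(w) = -9 + 8*w² (Z(w) = -9 + (w + w*3)*(w + w) = -9 + (w + 3*w)*(2*w) = -9 + (4*w)*(2*w) = -9 + 8*w²)
L(14) + Z(0)*185 = -13 + (-9 + 8*0²)*185 = -13 + (-9 + 8*0)*185 = -13 + (-9 + 0)*185 = -13 - 9*185 = -13 - 1665 = -1678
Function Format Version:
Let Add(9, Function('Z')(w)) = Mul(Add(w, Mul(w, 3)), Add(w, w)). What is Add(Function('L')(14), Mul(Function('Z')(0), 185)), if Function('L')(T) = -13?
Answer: -1678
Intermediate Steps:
Function('Z')(w) = Add(-9, Mul(8, Pow(w, 2))) (Function('Z')(w) = Add(-9, Mul(Add(w, Mul(w, 3)), Add(w, w))) = Add(-9, Mul(Add(w, Mul(3, w)), Mul(2, w))) = Add(-9, Mul(Mul(4, w), Mul(2, w))) = Add(-9, Mul(8, Pow(w, 2))))
Add(Function('L')(14), Mul(Function('Z')(0), 185)) = Add(-13, Mul(Add(-9, Mul(8, Pow(0, 2))), 185)) = Add(-13, Mul(Add(-9, Mul(8, 0)), 185)) = Add(-13, Mul(Add(-9, 0), 185)) = Add(-13, Mul(-9, 185)) = Add(-13, -1665) = -1678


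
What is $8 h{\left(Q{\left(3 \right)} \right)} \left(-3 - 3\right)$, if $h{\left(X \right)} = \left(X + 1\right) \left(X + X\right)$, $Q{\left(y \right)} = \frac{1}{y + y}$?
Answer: $- \frac{56}{3} \approx -18.667$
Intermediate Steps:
$Q{\left(y \right)} = \frac{1}{2 y}$
$h{\left(X \right)} = 2 X \left(1 + X\right)$ ($h{\left(X \right)} = \left(1 + X\right) 2 X = 2 X \left(1 + X\right)$)
$8 h{\left(Q{\left(3 \right)} \right)} \left(-3 - 3\right) = 8 \cdot 2 \frac{1}{2 \cdot 3} \left(1 + \frac{1}{2 \cdot 3}\right) \left(-3 - 3\right) = 8 \cdot 2 \cdot \frac{1}{2} \cdot \frac{1}{3} \left(1 + \frac{1}{2} \cdot \frac{1}{3}\right) \left(-3 - 3\right) = 8 \cdot 2 \cdot \frac{1}{6} \left(1 + \frac{1}{6}\right) \left(-6\right) = 8 \cdot 2 \cdot \frac{1}{6} \cdot \frac{7}{6} \left(-6\right) = 8 \cdot \frac{7}{18} \left(-6\right) = \frac{28}{9} \left(-6\right) = - \frac{56}{3}$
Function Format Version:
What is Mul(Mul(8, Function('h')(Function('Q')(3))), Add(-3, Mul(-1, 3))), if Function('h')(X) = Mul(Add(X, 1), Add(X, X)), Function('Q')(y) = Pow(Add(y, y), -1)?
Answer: Rational(-56, 3) ≈ -18.667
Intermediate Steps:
Function('Q')(y) = Mul(Rational(1, 2), Pow(y, -1)) (Function('Q')(y) = Pow(Mul(2, y), -1) = Mul(Rational(1, 2), Pow(y, -1)))
Function('h')(X) = Mul(2, X, Add(1, X)) (Function('h')(X) = Mul(Add(1, X), Mul(2, X)) = Mul(2, X, Add(1, X)))
Mul(Mul(8, Function('h')(Function('Q')(3))), Add(-3, Mul(-1, 3))) = Mul(Mul(8, Mul(2, Mul(Rational(1, 2), Pow(3, -1)), Add(1, Mul(Rational(1, 2), Pow(3, -1))))), Add(-3, Mul(-1, 3))) = Mul(Mul(8, Mul(2, Mul(Rational(1, 2), Rational(1, 3)), Add(1, Mul(Rational(1, 2), Rational(1, 3))))), Add(-3, -3)) = Mul(Mul(8, Mul(2, Rational(1, 6), Add(1, Rational(1, 6)))), -6) = Mul(Mul(8, Mul(2, Rational(1, 6), Rational(7, 6))), -6) = Mul(Mul(8, Rational(7, 18)), -6) = Mul(Rational(28, 9), -6) = Rational(-56, 3)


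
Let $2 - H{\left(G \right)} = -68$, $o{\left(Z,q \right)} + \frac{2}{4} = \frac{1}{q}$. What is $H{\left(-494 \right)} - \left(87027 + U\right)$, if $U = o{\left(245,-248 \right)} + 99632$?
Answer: $- \frac{46273947}{248} \approx -1.8659 \cdot 10^{5}$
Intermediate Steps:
$o{\left(Z,q \right)} = - \frac{1}{2} + \frac{1}{q}$
$H{\left(G \right)} = 70$ ($H{\left(G \right)} = 2 - -68 = 2 + 68 = 70$)
$U = \frac{24708611}{248}$ ($U = \frac{2 - -248}{2 \left(-248\right)} + 99632 = \frac{1}{2} \left(- \frac{1}{248}\right) \left(2 + 248\right) + 99632 = \frac{1}{2} \left(- \frac{1}{248}\right) 250 + 99632 = - \frac{125}{248} + 99632 = \frac{24708611}{248} \approx 99632.0$)
$H{\left(-494 \right)} - \left(87027 + U\right) = 70 - \left(87027 + \frac{24708611}{248}\right) = 70 - \frac{46291307}{248} = - \frac{46273947}{248}$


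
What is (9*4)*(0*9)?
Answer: 0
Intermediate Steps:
(9*4)*(0*9) = 36*0 = 0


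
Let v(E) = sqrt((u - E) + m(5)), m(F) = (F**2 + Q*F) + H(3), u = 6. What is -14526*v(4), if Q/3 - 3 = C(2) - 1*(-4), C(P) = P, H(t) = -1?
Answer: -14526*sqrt(161) ≈ -1.8431e+5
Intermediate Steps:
Q = 27 (Q = 9 + 3*(2 - 1*(-4)) = 9 + 3*(2 + 4) = 9 + 3*6 = 9 + 18 = 27)
m(F) = -1 + F**2 + 27*F (m(F) = (F**2 + 27*F) - 1 = -1 + F**2 + 27*F)
v(E) = sqrt(165 - E) (v(E) = sqrt((6 - E) + (-1 + 5**2 + 27*5)) = sqrt((6 - E) + (-1 + 25 + 135)) = sqrt((6 - E) + 159) = sqrt(165 - E))
-14526*v(4) = -14526*sqrt(165 - 1*4) = -14526*sqrt(165 - 4) = -14526*sqrt(161)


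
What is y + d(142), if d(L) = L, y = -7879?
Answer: -7737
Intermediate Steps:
y + d(142) = -7879 + 142 = -7737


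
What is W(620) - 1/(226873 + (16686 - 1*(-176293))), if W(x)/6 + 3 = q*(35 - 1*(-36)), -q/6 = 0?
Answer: -7557337/419852 ≈ -18.000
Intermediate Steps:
q = 0 (q = -6*0 = 0)
W(x) = -18 (W(x) = -18 + 6*(0*(35 - 1*(-36))) = -18 + 6*(0*(35 + 36)) = -18 + 6*(0*71) = -18 + 6*0 = -18 + 0 = -18)
W(620) - 1/(226873 + (16686 - 1*(-176293))) = -18 - 1/(226873 + (16686 - 1*(-176293))) = -18 - 1/(226873 + (16686 + 176293)) = -18 - 1/(226873 + 192979) = -18 - 1/419852 = -7557337/419852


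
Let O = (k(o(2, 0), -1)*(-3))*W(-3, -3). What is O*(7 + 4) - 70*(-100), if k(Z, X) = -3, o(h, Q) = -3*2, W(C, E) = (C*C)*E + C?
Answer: 4030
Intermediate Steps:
W(C, E) = C + E*C**2 (W(C, E) = C**2*E + C = E*C**2 + C = C + E*C**2)
o(h, Q) = -6
O = -270 (O = (-3*(-3))*(-3*(1 - 3*(-3))) = 9*(-3*(1 + 9)) = 9*(-3*10) = 9*(-30) = -270)
O*(7 + 4) - 70*(-100) = -270*(7 + 4) - 70*(-100) = -270*11 + 7000 = -2970 + 7000 = 4030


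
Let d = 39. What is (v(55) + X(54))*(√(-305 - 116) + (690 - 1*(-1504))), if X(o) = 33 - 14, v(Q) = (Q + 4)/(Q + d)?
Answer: 2023965/47 + 1845*I*√421/94 ≈ 43063.0 + 402.73*I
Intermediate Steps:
v(Q) = (4 + Q)/(39 + Q) (v(Q) = (Q + 4)/(Q + 39) = (4 + Q)/(39 + Q))
X(o) = 19
(v(55) + X(54))*(√(-305 - 116) + (690 - 1*(-1504))) = ((4 + 55)/(39 + 55) + 19)*(√(-305 - 116) + (690 - 1*(-1504))) = (59/94 + 19)*(√(-421) + (690 + 1504)) = ((1/94)*59 + 19)*(I*√421 + 2194) = (59/94 + 19)*(2194 + I*√421) = 1845*(2194 + I*√421)/94 = 2023965/47 + 1845*I*√421/94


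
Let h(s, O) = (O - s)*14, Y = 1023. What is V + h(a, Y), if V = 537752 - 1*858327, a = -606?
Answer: -297769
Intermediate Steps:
V = -320575 (V = 537752 - 858327 = -320575)
h(s, O) = -14*s + 14*O
V + h(a, Y) = -320575 + (-14*(-606) + 14*1023) = -320575 + (8484 + 14322) = -320575 + 22806 = -297769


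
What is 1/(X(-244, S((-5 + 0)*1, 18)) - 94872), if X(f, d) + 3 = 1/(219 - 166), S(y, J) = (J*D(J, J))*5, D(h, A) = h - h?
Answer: -53/5028374 ≈ -1.0540e-5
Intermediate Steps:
D(h, A) = 0
S(y, J) = 0 (S(y, J) = (J*0)*5 = 0*5 = 0)
X(f, d) = -158/53 (X(f, d) = -3 + 1/(219 - 166) = -3 + 1/53 = -158/53)
1/(X(-244, S((-5 + 0)*1, 18)) - 94872) = 1/(-158/53 - 94872) = 1/(-5028374/53) = -53/5028374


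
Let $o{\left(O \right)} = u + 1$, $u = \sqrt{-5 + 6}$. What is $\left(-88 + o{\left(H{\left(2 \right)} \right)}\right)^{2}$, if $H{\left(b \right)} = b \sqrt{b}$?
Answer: $7396$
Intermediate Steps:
$u = 1$ ($u = \sqrt{1} = 1$)
$H{\left(b \right)} = b^{\frac{3}{2}}$
$o{\left(O \right)} = 2$ ($o{\left(O \right)} = 1 + 1 = 2$)
$\left(-88 + o{\left(H{\left(2 \right)} \right)}\right)^{2} = \left(-88 + 2\right)^{2} = \left(-86\right)^{2} = 7396$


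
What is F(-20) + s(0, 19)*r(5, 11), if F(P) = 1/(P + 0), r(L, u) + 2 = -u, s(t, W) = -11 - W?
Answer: 7799/20 ≈ 389.95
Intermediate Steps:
r(L, u) = -2 - u
F(P) = 1/P
F(-20) + s(0, 19)*r(5, 11) = 1/(-20) + (-11 - 1*19)*(-2 - 1*11) = -1/20 + (-11 - 19)*(-2 - 11) = -1/20 - 30*(-13) = -1/20 + 390 = 7799/20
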